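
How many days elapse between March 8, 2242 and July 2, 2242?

March 2242: 31 − 8 = 23 days remain.
Then April (30), May (31), June (30): 30 + 31 + 30 = 91 days.
July 1–2, 2242: 2 days.
Total: 23 + 91 + 2 = 116 days.

116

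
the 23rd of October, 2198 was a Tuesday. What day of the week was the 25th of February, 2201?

Wednesday

October 23, 2198 → October 23, 2199: 365 days.
October 23, 2199 → October 23, 2200: 365 days (2200 is not a leap year (divisible by 100 but not 400)).
October 2200: 31 − 23 = 8 days remain.
Then November (30), December (31), January (31): 30 + 31 + 31 = 92 days.
February 1–25, 2201: 25 days (2201 is not a leap year).
Residual: 125 days.
Total: 855 days.
855 mod 7 = 1, so 1 day after Tuesday is Wednesday.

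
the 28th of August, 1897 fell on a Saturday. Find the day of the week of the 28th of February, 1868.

Count forward from the earlier date (February 28, 1868) to the later (August 28, 1897):
From February 28, 1868 to February 28, 1897: 29 years, of which 8 contain a Feb 29 — 21×365 + 8×366 = 10593 days.
February 1897: 28 − 28 = 0 days remain (1897 is not a leap year, so February has 28 days).
Then March (31), April (30), May (31), June (30), July (31): 31 + 30 + 31 + 30 + 31 = 153 days.
August 1–28, 1897: 28 days.
Residual: 181 days.
Total: 10774 days.
10774 mod 7 = 1, so 1 day before Saturday is Friday.

Friday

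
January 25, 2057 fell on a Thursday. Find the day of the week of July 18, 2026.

Count forward from the earlier date (July 18, 2026) to the later (January 25, 2057):
Day-of-year of July 18, 2026: 199.
Day-of-year of January 25, 2057: 25.
2026 has 365 days, so 365 − 199 = 166 days remain in 2026.
Full years 2027–2056: 22 common + 8 leap = 22×365 + 8×366 = 10958 days.
Total: 166 + 10958 + 25 = 11149 days.
11149 mod 7 = 5, so 5 days before Thursday is Saturday.

Saturday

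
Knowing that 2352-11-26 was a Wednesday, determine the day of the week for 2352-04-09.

Count forward from the earlier date (April 9, 2352) to the later (November 26, 2352):
April 2352: 30 − 9 = 21 days remain.
Then May (31), June (30), July (31), August (31), September (30), October (31): 31 + 30 + 31 + 31 + 30 + 31 = 184 days.
November 1–26, 2352: 26 days.
Total: 21 + 184 + 26 = 231 days.
231 is a multiple of 7, so 2352-04-09 falls on the same weekday: Wednesday.

Wednesday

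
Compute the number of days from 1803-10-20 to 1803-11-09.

20

October 1803: 31 − 20 = 11 days remain.
November 1–9, 1803: 9 days.
Total: 11 + 9 = 20 days.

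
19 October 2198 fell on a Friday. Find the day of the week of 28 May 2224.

From October 19, 2198 to October 19, 2223: 25 years, of which 5 contain a Feb 29 — 20×365 + 5×366 = 9130 days.
(2200 is not a leap year (divisible by 100 but not 400).)
October 2223: 31 − 19 = 12 days remain.
Then November (30), December (31), January (31), February 2224 (29), March (31), April (30): 30 + 31 + 31 + 29 + 31 + 30 = 182 days.
May 1–28, 2224: 28 days.
Residual: 222 days.
Total: 9352 days.
9352 is a multiple of 7, so 28 May 2224 falls on the same weekday: Friday.

Friday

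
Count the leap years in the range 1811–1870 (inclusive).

15

Years divisible by 4: 1812, 1816, …, 1868 — 15 in all.
No century exceptions apply. Count: 15.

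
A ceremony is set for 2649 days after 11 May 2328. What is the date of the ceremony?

12 August 2335

Count 2649 days after May 11, 2328:
From May 11, 2328 to May 11, 2335: 7 years, of which 1 contains a Feb 29 — 6×365 + 1×366 = 2556 days.
May 2335: 31 − 11 = 20 days remain.
Then June (30), July (31): 30 + 31 = 61 days.
August 1–12, 2335: 12 days.
Residual: 93 days.
Total: 2649 days.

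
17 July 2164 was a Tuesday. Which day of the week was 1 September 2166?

Day-of-year of July 17, 2164: 199.
Day-of-year of September 1, 2166: 244.
2164 has 366 days, so 366 − 199 = 167 days remain in 2164.
Full years: 2165: 365. Sum = 365.
Total: 167 + 365 + 244 = 776 days.
776 mod 7 = 6, so 6 days after Tuesday is Monday.

Monday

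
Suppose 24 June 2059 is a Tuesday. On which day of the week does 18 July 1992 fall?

Count forward from the earlier date (July 18, 1992) to the later (June 24, 2059):
Day-of-year of July 18, 1992: 200.
Day-of-year of June 24, 2059: 175.
1992 has 366 days, so 366 − 200 = 166 days remain in 1992.
Full years 1993–2058: 50 common + 16 leap = 50×365 + 16×366 = 24106 days.
Total: 166 + 24106 + 175 = 24447 days.
24447 mod 7 = 3, so 3 days before Tuesday is Saturday.

Saturday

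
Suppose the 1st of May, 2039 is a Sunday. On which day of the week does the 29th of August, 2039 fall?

May 2039: 31 − 1 = 30 days remain.
Then June (30), July (31): 30 + 31 = 61 days.
August 1–29, 2039: 29 days.
Total: 30 + 61 + 29 = 120 days.
120 mod 7 = 1, so 1 day after Sunday is Monday.

Monday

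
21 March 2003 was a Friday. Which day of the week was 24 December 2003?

Wednesday

March 2003: 31 − 21 = 10 days remain.
Then April (30), May (31), June (30), July (31), August (31), September (30), October (31), November (30): 30 + 31 + 30 + 31 + 31 + 30 + 31 + 30 = 244 days.
December 1–24, 2003: 24 days.
Total: 10 + 244 + 24 = 278 days.
278 mod 7 = 5, so 5 days after Friday is Wednesday.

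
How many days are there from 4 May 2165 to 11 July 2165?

May 2165: 31 − 4 = 27 days remain.
Then June (30): 30 days.
July 1–11, 2165: 11 days.
Total: 27 + 30 + 11 = 68 days.

68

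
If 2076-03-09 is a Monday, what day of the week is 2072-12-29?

Count forward from the earlier date (December 29, 2072) to the later (March 9, 2076):
Day-of-year of December 29, 2072: 364.
Day-of-year of March 9, 2076: 69.
2072 has 366 days, so 366 − 364 = 2 days remain in 2072.
Full years: 2073: 365; 2074: 365; 2075: 365. Sum = 1095.
Total: 2 + 1095 + 69 = 1166 days.
1166 mod 7 = 4, so 4 days before Monday is Thursday.

Thursday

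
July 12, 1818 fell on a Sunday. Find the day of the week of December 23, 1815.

Saturday

Count forward from the earlier date (December 23, 1815) to the later (July 12, 1818):
December 23, 1815 → December 23, 1816: 366 days (1816 is a leap year).
December 23, 1816 → December 23, 1817: 365 days.
December 1817: 31 − 23 = 8 days remain.
Then January (31), February 1818 (28), March (31), April (30), May (31), June (30): 31 + 28 + 31 + 30 + 31 + 30 = 181 days.
July 1–12, 1818: 12 days.
Residual: 201 days.
Total: 932 days.
932 mod 7 = 1, so 1 day before Sunday is Saturday.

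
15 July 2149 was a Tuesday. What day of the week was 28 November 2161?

Day-of-year of July 15, 2149: 196.
Day-of-year of November 28, 2161: 332.
2149 has 365 days, so 365 − 196 = 169 days remain in 2149.
Full years 2150–2160: 8 common + 3 leap = 8×365 + 3×366 = 4018 days.
Total: 169 + 4018 + 332 = 4519 days.
4519 mod 7 = 4, so 4 days after Tuesday is Saturday.

Saturday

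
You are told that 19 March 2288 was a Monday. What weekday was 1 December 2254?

Friday

Count forward from the earlier date (December 1, 2254) to the later (March 19, 2288):
Day-of-year of December 1, 2254: 335.
Day-of-year of March 19, 2288: 79.
2254 has 365 days, so 365 − 335 = 30 days remain in 2254.
Full years 2255–2287: 25 common + 8 leap = 25×365 + 8×366 = 12053 days.
Total: 30 + 12053 + 79 = 12162 days.
12162 mod 7 = 3, so 3 days before Monday is Friday.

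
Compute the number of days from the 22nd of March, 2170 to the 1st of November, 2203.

12276

From March 22, 2170 to March 22, 2203: 33 years, of which 7 contain a Feb 29 — 26×365 + 7×366 = 12052 days.
(2200 is not a leap year (divisible by 100 but not 400).)
March 2203: 31 − 22 = 9 days remain.
Then April (30), May (31), June (30), July (31), August (31), September (30), October (31): 30 + 31 + 30 + 31 + 31 + 30 + 31 = 214 days.
November 1, 2203: 1 day.
Residual: 224 days.
Total: 12276 days.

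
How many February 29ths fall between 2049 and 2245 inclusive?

Years divisible by 4: 2052, 2056, …, 2244 — 49 in all.
Of these, 2100, 2200 are divisible by 100 but not 400, so not leap.
Leap years: 49 − 2 = 47.

47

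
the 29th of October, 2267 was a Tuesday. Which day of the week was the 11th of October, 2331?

Day-of-year of October 29, 2267: 302.
Day-of-year of October 11, 2331: 284.
2267 has 365 days, so 365 − 302 = 63 days remain in 2267.
Full years 2268–2330: 48 common + 15 leap = 48×365 + 15×366 = 23010 days.
Total: 63 + 23010 + 284 = 23357 days.
23357 mod 7 = 5, so 5 days after Tuesday is Sunday.

Sunday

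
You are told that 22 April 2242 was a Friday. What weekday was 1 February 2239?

Friday

Count forward from the earlier date (February 1, 2239) to the later (April 22, 2242):
February 1, 2239 → February 1, 2240: 365 days.
February 1, 2240 → February 1, 2241: 366 days (2240 is a leap year).
February 1, 2241 → February 1, 2242: 365 days.
February 2242: 28 − 1 = 27 days remain (2242 is not a leap year, so February has 28 days).
Then March (31): 31 days.
April 1–22, 2242: 22 days.
Residual: 80 days.
Total: 1176 days.
1176 is a multiple of 7, so 1 February 2239 falls on the same weekday: Friday.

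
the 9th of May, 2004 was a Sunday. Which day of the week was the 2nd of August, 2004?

Monday

May 2004: 31 − 9 = 22 days remain.
Then June (30), July (31): 30 + 31 = 61 days.
August 1–2, 2004: 2 days.
Total: 22 + 61 + 2 = 85 days.
85 mod 7 = 1, so 1 day after Sunday is Monday.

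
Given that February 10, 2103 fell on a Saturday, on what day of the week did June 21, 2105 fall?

Day-of-year of February 10, 2103: 41.
Day-of-year of June 21, 2105: 172.
2103 has 365 days, so 365 − 41 = 324 days remain in 2103.
Full years: 2104: 366. Sum = 366.
Total: 324 + 366 + 172 = 862 days.
862 mod 7 = 1, so 1 day after Saturday is Sunday.

Sunday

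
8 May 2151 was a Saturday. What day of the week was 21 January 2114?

Count forward from the earlier date (January 21, 2114) to the later (May 8, 2151):
From January 21, 2114 to January 21, 2151: 37 years, of which 9 contain a Feb 29 — 28×365 + 9×366 = 13514 days.
January 2151: 31 − 21 = 10 days remain.
Then February 2151 (28), March (31), April (30): 28 + 31 + 30 = 89 days.
May 1–8, 2151: 8 days.
Residual: 107 days.
Total: 13621 days.
13621 mod 7 = 6, so 6 days before Saturday is Sunday.

Sunday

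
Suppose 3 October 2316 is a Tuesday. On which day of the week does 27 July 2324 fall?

Day-of-year of October 3, 2316: 277.
Day-of-year of July 27, 2324: 209.
2316 has 366 days, so 366 − 277 = 89 days remain in 2316.
Full years 2317–2323: 6 common + 1 leap = 6×365 + 1×366 = 2556 days.
Total: 89 + 2556 + 209 = 2854 days.
2854 mod 7 = 5, so 5 days after Tuesday is Sunday.

Sunday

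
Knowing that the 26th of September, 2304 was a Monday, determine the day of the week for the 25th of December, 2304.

Sunday

September 2304: 30 − 26 = 4 days remain.
Then October (31), November (30): 31 + 30 = 61 days.
December 1–25, 2304: 25 days.
Total: 4 + 61 + 25 = 90 days.
90 mod 7 = 6, so 6 days after Monday is Sunday.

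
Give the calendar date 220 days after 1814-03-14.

1814-10-20

Count 220 days after March 14, 1814:
March 1814: 31 − 14 = 17 days remain.
Then April (30), May (31), June (30), July (31), August (31), September (30): 30 + 31 + 30 + 31 + 31 + 30 = 183 days.
October 1–20, 1814: 20 days.
Total: 17 + 183 + 20 = 220 days.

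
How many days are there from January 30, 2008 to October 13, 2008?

January 2008: 31 − 30 = 1 day remains.
Then February 2008 (29), March (31), April (30), May (31), June (30), July (31), August (31), September (30): 29 + 31 + 30 + 31 + 30 + 31 + 31 + 30 = 243 days.
October 1–13, 2008: 13 days.
Total: 1 + 243 + 13 = 257 days.

257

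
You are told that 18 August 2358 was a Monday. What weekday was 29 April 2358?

Count forward from the earlier date (April 29, 2358) to the later (August 18, 2358):
April 2358: 30 − 29 = 1 day remains.
Then May (31), June (30), July (31): 31 + 30 + 31 = 92 days.
August 1–18, 2358: 18 days.
Total: 1 + 92 + 18 = 111 days.
111 mod 7 = 6, so 6 days before Monday is Tuesday.

Tuesday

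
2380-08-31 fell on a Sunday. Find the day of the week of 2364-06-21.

Count forward from the earlier date (June 21, 2364) to the later (August 31, 2380):
Day-of-year of June 21, 2364: 173.
Day-of-year of August 31, 2380: 244.
2364 has 366 days, so 366 − 173 = 193 days remain in 2364.
Full years 2365–2379: 12 common + 3 leap = 12×365 + 3×366 = 5478 days.
Total: 193 + 5478 + 244 = 5915 days.
5915 is a multiple of 7, so 2364-06-21 falls on the same weekday: Sunday.

Sunday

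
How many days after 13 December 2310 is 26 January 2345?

12463

From December 13, 2310 to December 13, 2344: 34 years, of which 9 contain a Feb 29 — 25×365 + 9×366 = 12419 days.
December 2344: 31 − 13 = 18 days remain.
January 1–26, 2345: 26 days.
Residual: 44 days.
Total: 12463 days.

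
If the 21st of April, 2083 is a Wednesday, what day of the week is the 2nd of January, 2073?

Monday

Count forward from the earlier date (January 2, 2073) to the later (April 21, 2083):
From January 2, 2073 to January 2, 2083: 10 years, of which 2 contain a Feb 29 — 8×365 + 2×366 = 3652 days.
January 2083: 31 − 2 = 29 days remain.
Then February 2083 (28), March (31): 28 + 31 = 59 days.
April 1–21, 2083: 21 days.
Residual: 109 days.
Total: 3761 days.
3761 mod 7 = 2, so 2 days before Wednesday is Monday.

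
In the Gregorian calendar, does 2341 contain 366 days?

2341 is not a leap year.

No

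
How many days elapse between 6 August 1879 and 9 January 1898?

6731

From August 6, 1879 to August 6, 1897: 18 years, of which 5 contain a Feb 29 — 13×365 + 5×366 = 6575 days.
August 1897: 31 − 6 = 25 days remain.
Then September (30), October (31), November (30), December (31): 30 + 31 + 30 + 31 = 122 days.
January 1–9, 1898: 9 days.
Residual: 156 days.
Total: 6731 days.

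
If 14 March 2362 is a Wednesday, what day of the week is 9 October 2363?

March 14, 2362 → March 14, 2363: 365 days.
March 2363: 31 − 14 = 17 days remain.
Then April (30), May (31), June (30), July (31), August (31), September (30): 30 + 31 + 30 + 31 + 31 + 30 = 183 days.
October 1–9, 2363: 9 days.
Residual: 209 days.
Total: 574 days.
574 is a multiple of 7, so 9 October 2363 falls on the same weekday: Wednesday.

Wednesday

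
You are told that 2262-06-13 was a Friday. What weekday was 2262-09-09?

June 2262: 30 − 13 = 17 days remain.
Then July (31), August (31): 31 + 31 = 62 days.
September 1–9, 2262: 9 days.
Total: 17 + 62 + 9 = 88 days.
88 mod 7 = 4, so 4 days after Friday is Tuesday.

Tuesday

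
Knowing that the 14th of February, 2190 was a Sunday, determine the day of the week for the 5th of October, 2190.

Tuesday

February 2190: 28 − 14 = 14 days remain (2190 is not a leap year, so February has 28 days).
Then March (31), April (30), May (31), June (30), July (31), August (31), September (30): 31 + 30 + 31 + 30 + 31 + 31 + 30 = 214 days.
October 1–5, 2190: 5 days.
Total: 14 + 214 + 5 = 233 days.
233 mod 7 = 2, so 2 days after Sunday is Tuesday.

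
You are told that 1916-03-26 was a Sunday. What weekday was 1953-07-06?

Monday

From March 26, 1916 to March 26, 1953: 37 years, of which 9 contain a Feb 29 — 28×365 + 9×366 = 13514 days.
March 1953: 31 − 26 = 5 days remain.
Then April (30), May (31), June (30): 30 + 31 + 30 = 91 days.
July 1–6, 1953: 6 days.
Residual: 102 days.
Total: 13616 days.
13616 mod 7 = 1, so 1 day after Sunday is Monday.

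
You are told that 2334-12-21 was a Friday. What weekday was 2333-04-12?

Wednesday

Count forward from the earlier date (April 12, 2333) to the later (December 21, 2334):
April 12, 2333 → April 12, 2334: 365 days.
April 2334: 30 − 12 = 18 days remain.
Then May (31), June (30), July (31), August (31), September (30), October (31), November (30): 31 + 30 + 31 + 31 + 30 + 31 + 30 = 214 days.
December 1–21, 2334: 21 days.
Residual: 253 days.
Total: 618 days.
618 mod 7 = 2, so 2 days before Friday is Wednesday.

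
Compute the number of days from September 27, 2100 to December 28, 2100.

92

September 2100: 30 − 27 = 3 days remain.
Then October (31), November (30): 31 + 30 = 61 days.
December 1–28, 2100: 28 days.
Total: 3 + 61 + 28 = 92 days.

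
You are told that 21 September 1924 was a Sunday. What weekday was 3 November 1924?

September 1924: 30 − 21 = 9 days remain.
Then October (31): 31 days.
November 1–3, 1924: 3 days.
Total: 9 + 31 + 3 = 43 days.
43 mod 7 = 1, so 1 day after Sunday is Monday.

Monday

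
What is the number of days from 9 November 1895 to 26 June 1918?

From November 9, 1895 to November 9, 1917: 22 years, of which 5 contain a Feb 29 — 17×365 + 5×366 = 8035 days.
(1900 is not a leap year (divisible by 100 but not 400).)
November 1917: 30 − 9 = 21 days remain.
Then December (31), January (31), February 1918 (28), March (31), April (30), May (31): 31 + 31 + 28 + 31 + 30 + 31 = 182 days.
June 1–26, 1918: 26 days.
Residual: 229 days.
Total: 8264 days.

8264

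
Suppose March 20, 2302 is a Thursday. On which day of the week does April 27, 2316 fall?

Thursday

From March 20, 2302 to March 20, 2316: 14 years, of which 4 contain a Feb 29 — 10×365 + 4×366 = 5114 days.
March 2316: 31 − 20 = 11 days remain.
April 1–27, 2316: 27 days.
Residual: 38 days.
Total: 5152 days.
5152 is a multiple of 7, so April 27, 2316 falls on the same weekday: Thursday.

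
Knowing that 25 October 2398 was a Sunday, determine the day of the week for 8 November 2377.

Tuesday

Count forward from the earlier date (November 8, 2377) to the later (October 25, 2398):
From November 8, 2377 to November 8, 2397: 20 years, of which 5 contain a Feb 29 — 15×365 + 5×366 = 7305 days.
November 2397: 30 − 8 = 22 days remain.
Then 10 full months totalling 304 days.
October 1–25, 2398: 25 days.
Residual: 351 days.
Total: 7656 days.
7656 mod 7 = 5, so 5 days before Sunday is Tuesday.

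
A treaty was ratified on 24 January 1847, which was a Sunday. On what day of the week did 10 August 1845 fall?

Sunday

Count forward from the earlier date (August 10, 1845) to the later (January 24, 1847):
August 1845: 31 − 10 = 21 days remain.
Then 16 full months totalling 487 days.
January 1–24, 1847: 24 days.
Total: 21 + 487 + 24 = 532 days.
532 is a multiple of 7, so 10 August 1845 falls on the same weekday: Sunday.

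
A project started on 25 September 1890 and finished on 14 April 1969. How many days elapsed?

28690

Day-of-year of September 25, 1890: 268.
Day-of-year of April 14, 1969: 104.
1890 has 365 days, so 365 − 268 = 97 days remain in 1890.
Full years 1891–1968: 59 common + 19 leap = 59×365 + 19×366 = 28489 days.
Total: 97 + 28489 + 104 = 28690 days.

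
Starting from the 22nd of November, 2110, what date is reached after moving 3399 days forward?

the 13th of March, 2120

Count 3399 days after November 22, 2110:
From November 22, 2110 to November 22, 2119: 9 years, of which 2 contain a Feb 29 — 7×365 + 2×366 = 3287 days.
November 2119: 30 − 22 = 8 days remain.
Then December (31), January (31), February 2120 (29): 31 + 31 + 29 = 91 days.
March 1–13, 2120: 13 days.
Residual: 112 days.
Total: 3399 days.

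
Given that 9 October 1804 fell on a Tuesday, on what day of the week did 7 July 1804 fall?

Saturday

Count forward from the earlier date (July 7, 1804) to the later (October 9, 1804):
July 1804: 31 − 7 = 24 days remain.
Then August (31), September (30): 31 + 30 = 61 days.
October 1–9, 1804: 9 days.
Total: 24 + 61 + 9 = 94 days.
94 mod 7 = 3, so 3 days before Tuesday is Saturday.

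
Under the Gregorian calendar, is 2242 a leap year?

2242 is not a leap year.

No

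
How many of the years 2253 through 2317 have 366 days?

15

Years divisible by 4: 2256, 2260, …, 2316 — 16 in all.
Of these, 2300 is divisible by 100 but not 400, so not leap.
Leap years: 16 − 1 = 15.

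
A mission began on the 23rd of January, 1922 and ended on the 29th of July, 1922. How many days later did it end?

187

January 1922: 31 − 23 = 8 days remain.
Then February 1922 (28), March (31), April (30), May (31), June (30): 28 + 31 + 30 + 31 + 30 = 150 days.
July 1–29, 1922: 29 days.
Total: 8 + 150 + 29 = 187 days.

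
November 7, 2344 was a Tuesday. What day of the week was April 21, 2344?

Count forward from the earlier date (April 21, 2344) to the later (November 7, 2344):
April 2344: 30 − 21 = 9 days remain.
Then May (31), June (30), July (31), August (31), September (30), October (31): 31 + 30 + 31 + 31 + 30 + 31 = 184 days.
November 1–7, 2344: 7 days.
Total: 9 + 184 + 7 = 200 days.
200 mod 7 = 4, so 4 days before Tuesday is Friday.

Friday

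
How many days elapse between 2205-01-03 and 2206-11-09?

675

Day-of-year of January 3, 2205: 3.
Day-of-year of November 9, 2206: 313.
2205 has 365 days, so 365 − 3 = 362 days remain in 2205.
Total: 362 + 313 = 675 days.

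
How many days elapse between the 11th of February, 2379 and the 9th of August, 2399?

7484

Day-of-year of February 11, 2379: 42.
Day-of-year of August 9, 2399: 221.
2379 has 365 days, so 365 − 42 = 323 days remain in 2379.
Full years 2380–2398: 14 common + 5 leap = 14×365 + 5×366 = 6940 days.
Total: 323 + 6940 + 221 = 7484 days.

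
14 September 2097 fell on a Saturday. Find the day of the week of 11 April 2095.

Monday

Count forward from the earlier date (April 11, 2095) to the later (September 14, 2097):
April 11, 2095 → April 11, 2096: 366 days (2096 is a leap year).
April 11, 2096 → April 11, 2097: 365 days.
April 2097: 30 − 11 = 19 days remain.
Then May (31), June (30), July (31), August (31): 31 + 30 + 31 + 31 = 123 days.
September 1–14, 2097: 14 days.
Residual: 156 days.
Total: 887 days.
887 mod 7 = 5, so 5 days before Saturday is Monday.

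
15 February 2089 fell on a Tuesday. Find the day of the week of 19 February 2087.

Wednesday

Count forward from the earlier date (February 19, 2087) to the later (February 15, 2089):
February 19, 2087 → February 19, 2088: 365 days.
February 2088: 29 − 19 = 10 days remain (2088 is a leap year, so February has 29 days).
Then 11 full months totalling 337 days.
February 1–15, 2089: 15 days (2089 is not a leap year).
Residual: 362 days.
Total: 727 days.
727 mod 7 = 6, so 6 days before Tuesday is Wednesday.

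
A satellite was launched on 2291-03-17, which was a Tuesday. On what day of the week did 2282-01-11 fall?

Count forward from the earlier date (January 11, 2282) to the later (March 17, 2291):
Day-of-year of January 11, 2282: 11.
Day-of-year of March 17, 2291: 76.
2282 has 365 days, so 365 − 11 = 354 days remain in 2282.
Full years 2283–2290: 6 common + 2 leap = 6×365 + 2×366 = 2922 days.
Total: 354 + 2922 + 76 = 3352 days.
3352 mod 7 = 6, so 6 days before Tuesday is Wednesday.

Wednesday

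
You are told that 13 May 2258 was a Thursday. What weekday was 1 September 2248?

Friday

Count forward from the earlier date (September 1, 2248) to the later (May 13, 2258):
From September 1, 2248 to September 1, 2257: 9 years, of which 2 contain a Feb 29 — 7×365 + 2×366 = 3287 days.
September 2257: 30 − 1 = 29 days remain.
Then October (31), November (30), December (31), January (31), February 2258 (28), March (31), April (30): 31 + 30 + 31 + 31 + 28 + 31 + 30 = 212 days.
May 1–13, 2258: 13 days.
Residual: 254 days.
Total: 3541 days.
3541 mod 7 = 6, so 6 days before Thursday is Friday.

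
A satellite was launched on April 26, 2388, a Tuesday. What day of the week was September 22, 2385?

Sunday

Count forward from the earlier date (September 22, 2385) to the later (April 26, 2388):
September 22, 2385 → September 22, 2386: 365 days.
September 22, 2386 → September 22, 2387: 365 days.
September 2387: 30 − 22 = 8 days remain.
Then October (31), November (30), December (31), January (31), February 2388 (29), March (31): 31 + 30 + 31 + 31 + 29 + 31 = 183 days.
April 1–26, 2388: 26 days.
Residual: 217 days.
Total: 947 days.
947 mod 7 = 2, so 2 days before Tuesday is Sunday.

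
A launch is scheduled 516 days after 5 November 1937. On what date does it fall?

5 April 1939

Count 516 days after November 5, 1937:
Day-of-year of November 5, 1937: 309.
Day-of-year of April 5, 1939: 95.
1937 has 365 days, so 365 − 309 = 56 days remain in 1937.
Full years: 1938: 365. Sum = 365.
Total: 56 + 365 + 95 = 516 days.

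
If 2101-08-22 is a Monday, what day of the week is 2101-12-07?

Wednesday

August 2101: 31 − 22 = 9 days remain.
Then September (30), October (31), November (30): 30 + 31 + 30 = 91 days.
December 1–7, 2101: 7 days.
Total: 9 + 91 + 7 = 107 days.
107 mod 7 = 2, so 2 days after Monday is Wednesday.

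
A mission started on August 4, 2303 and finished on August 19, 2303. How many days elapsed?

Within August 2303: 19 − 4 = 15 days.

15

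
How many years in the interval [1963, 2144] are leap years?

Years divisible by 4: 1964, 1968, …, 2144 — 46 in all.
Of these, 2100 is divisible by 100 but not 400, so not leap.
2000 is divisible by 400, so still leap.
Leap years: 46 − 1 = 45.

45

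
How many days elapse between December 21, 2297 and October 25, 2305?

Day-of-year of December 21, 2297: 355.
Day-of-year of October 25, 2305: 298.
2297 has 365 days, so 365 − 355 = 10 days remain in 2297.
Full years 2298–2304: 6 common + 1 leap = 6×365 + 1×366 = 2556 days.
Total: 10 + 2556 + 298 = 2864 days.

2864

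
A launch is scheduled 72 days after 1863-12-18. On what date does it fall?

1864-02-28

Count 72 days after December 18, 1863:
December 1863: 31 − 18 = 13 days remain.
Then January (31): 31 days.
February 1–28, 1864: 28 days (1864 is a leap year).
Residual: 72 days.
Total: 72 days.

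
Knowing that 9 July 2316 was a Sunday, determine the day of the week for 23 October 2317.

Tuesday

July 9, 2316 → July 9, 2317: 365 days.
July 2317: 31 − 9 = 22 days remain.
Then August (31), September (30): 31 + 30 = 61 days.
October 1–23, 2317: 23 days.
Residual: 106 days.
Total: 471 days.
471 mod 7 = 2, so 2 days after Sunday is Tuesday.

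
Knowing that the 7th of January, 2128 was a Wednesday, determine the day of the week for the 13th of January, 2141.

From January 7, 2128 to January 7, 2141: 13 years, of which 4 contain a Feb 29 — 9×365 + 4×366 = 4749 days.
Within January 2141: 13 − 7 = 6 days.
Total: 4755 days.
4755 mod 7 = 2, so 2 days after Wednesday is Friday.

Friday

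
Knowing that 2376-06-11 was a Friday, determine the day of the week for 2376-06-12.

Saturday

Within June 2376: 12 − 11 = 1 day.
1 mod 7 = 1, so 1 day after Friday is Saturday.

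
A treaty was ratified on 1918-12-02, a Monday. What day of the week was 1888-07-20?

Count forward from the earlier date (July 20, 1888) to the later (December 2, 1918):
From July 20, 1888 to July 20, 1918: 30 years, of which 6 contain a Feb 29 — 24×365 + 6×366 = 10956 days.
(1900 is not a leap year (divisible by 100 but not 400).)
July 1918: 31 − 20 = 11 days remain.
Then August (31), September (30), October (31), November (30): 31 + 30 + 31 + 30 = 122 days.
December 1–2, 1918: 2 days.
Residual: 135 days.
Total: 11091 days.
11091 mod 7 = 3, so 3 days before Monday is Friday.

Friday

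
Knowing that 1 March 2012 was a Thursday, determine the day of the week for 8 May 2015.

Friday

March 1, 2012 → March 1, 2013: 365 days.
March 1, 2013 → March 1, 2014: 365 days.
March 1, 2014 → March 1, 2015: 365 days.
March 2015: 31 − 1 = 30 days remain.
Then April (30): 30 days.
May 1–8, 2015: 8 days.
Residual: 68 days.
Total: 1163 days.
1163 mod 7 = 1, so 1 day after Thursday is Friday.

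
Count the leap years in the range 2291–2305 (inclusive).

3

Years divisible by 4 in [2291, 2305]: 2292, 2296, 2300, 2304.
Of these, 2300 is divisible by 100 but not 400, so not leap.
Leap years: 4 − 1 = 3.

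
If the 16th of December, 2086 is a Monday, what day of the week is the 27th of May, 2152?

Saturday

From December 16, 2086 to December 16, 2151: 65 years, of which 15 contain a Feb 29 — 50×365 + 15×366 = 23740 days.
(2100 is not a leap year (divisible by 100 but not 400).)
December 2151: 31 − 16 = 15 days remain.
Then January (31), February 2152 (29), March (31), April (30): 31 + 29 + 31 + 30 = 121 days.
May 1–27, 2152: 27 days.
Residual: 163 days.
Total: 23903 days.
23903 mod 7 = 5, so 5 days after Monday is Saturday.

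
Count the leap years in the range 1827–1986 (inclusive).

Years divisible by 4: 1828, 1832, …, 1984 — 40 in all.
Of these, 1900 is divisible by 100 but not 400, so not leap.
Leap years: 40 − 1 = 39.

39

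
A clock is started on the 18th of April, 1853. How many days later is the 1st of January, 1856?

988

April 18, 1853 → April 18, 1854: 365 days.
April 18, 1854 → April 18, 1855: 365 days.
April 1855: 30 − 18 = 12 days remain.
Then May (31), June (30), July (31), August (31), September (30), October (31), November (30), December (31): 31 + 30 + 31 + 31 + 30 + 31 + 30 + 31 = 245 days.
January 1, 1856: 1 day.
Residual: 258 days.
Total: 988 days.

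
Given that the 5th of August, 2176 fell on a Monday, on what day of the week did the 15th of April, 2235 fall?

Day-of-year of August 5, 2176: 218.
Day-of-year of April 15, 2235: 105.
2176 has 366 days, so 366 − 218 = 148 days remain in 2176.
Full years 2177–2234: 45 common + 13 leap = 45×365 + 13×366 = 21183 days.
Total: 148 + 21183 + 105 = 21436 days.
21436 mod 7 = 2, so 2 days after Monday is Wednesday.

Wednesday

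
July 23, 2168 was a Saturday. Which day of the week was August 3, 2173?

Tuesday

July 23, 2168 → July 23, 2169: 365 days.
July 23, 2169 → July 23, 2170: 365 days.
July 23, 2170 → July 23, 2171: 365 days.
July 23, 2171 → July 23, 2172: 366 days (2172 is a leap year).
July 23, 2172 → July 23, 2173: 365 days.
July 2173: 31 − 23 = 8 days remain.
August 1–3, 2173: 3 days.
Residual: 11 days.
Total: 1837 days.
1837 mod 7 = 3, so 3 days after Saturday is Tuesday.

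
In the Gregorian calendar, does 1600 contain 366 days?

Yes

1600 is a leap year (divisible by 400).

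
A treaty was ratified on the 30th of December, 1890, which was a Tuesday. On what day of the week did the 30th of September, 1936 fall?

Wednesday

From December 30, 1890 to December 30, 1935: 45 years, of which 10 contain a Feb 29 — 35×365 + 10×366 = 16435 days.
(1900 is not a leap year (divisible by 100 but not 400).)
December 1935: 31 − 30 = 1 day remains.
Then January (31), February 1936 (29), March (31), April (30), May (31), June (30), July (31), August (31): 31 + 29 + 31 + 30 + 31 + 30 + 31 + 31 = 244 days.
September 1–30, 1936: 30 days.
Residual: 275 days.
Total: 16710 days.
16710 mod 7 = 1, so 1 day after Tuesday is Wednesday.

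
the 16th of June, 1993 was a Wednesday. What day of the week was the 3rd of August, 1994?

Wednesday

June 1993: 30 − 16 = 14 days remain.
Then 13 full months totalling 396 days.
August 1–3, 1994: 3 days.
Total: 14 + 396 + 3 = 413 days.
413 is a multiple of 7, so the 3rd of August, 1994 falls on the same weekday: Wednesday.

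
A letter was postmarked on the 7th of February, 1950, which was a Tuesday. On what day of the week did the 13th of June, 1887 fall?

Count forward from the earlier date (June 13, 1887) to the later (February 7, 1950):
From June 13, 1887 to June 13, 1949: 62 years, of which 15 contain a Feb 29 — 47×365 + 15×366 = 22645 days.
(1900 is not a leap year (divisible by 100 but not 400).)
June 1949: 30 − 13 = 17 days remain.
Then July (31), August (31), September (30), October (31), November (30), December (31), January (31): 31 + 31 + 30 + 31 + 30 + 31 + 31 = 215 days.
February 1–7, 1950: 7 days (1950 is not a leap year).
Residual: 239 days.
Total: 22884 days.
22884 mod 7 = 1, so 1 day before Tuesday is Monday.

Monday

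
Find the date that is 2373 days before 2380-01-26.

2373-07-28

Count 2373 days before January 26, 2380:
Day-of-year of July 28, 2373: 209.
Day-of-year of January 26, 2380: 26.
2373 has 365 days, so 365 − 209 = 156 days remain in 2373.
Full years: 2374: 365; 2375: 365; 2376: 366; 2377: 365; 2378: 365; 2379: 365. Sum = 2191.
Total: 156 + 2191 + 26 = 2373 days.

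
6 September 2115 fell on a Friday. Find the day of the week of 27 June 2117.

September 2115: 30 − 6 = 24 days remain.
Then 20 full months totalling 609 days.
June 1–27, 2117: 27 days.
Total: 24 + 609 + 27 = 660 days.
660 mod 7 = 2, so 2 days after Friday is Sunday.

Sunday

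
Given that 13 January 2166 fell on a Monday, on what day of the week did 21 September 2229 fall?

Monday

From January 13, 2166 to January 13, 2229: 63 years, of which 15 contain a Feb 29 — 48×365 + 15×366 = 23010 days.
(2200 is not a leap year (divisible by 100 but not 400).)
January 2229: 31 − 13 = 18 days remain.
Then February 2229 (28), March (31), April (30), May (31), June (30), July (31), August (31): 28 + 31 + 30 + 31 + 30 + 31 + 31 = 212 days.
September 1–21, 2229: 21 days.
Residual: 251 days.
Total: 23261 days.
23261 is a multiple of 7, so 21 September 2229 falls on the same weekday: Monday.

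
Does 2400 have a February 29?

2400 is a leap year (divisible by 400).

Yes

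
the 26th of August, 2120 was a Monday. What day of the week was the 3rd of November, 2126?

Sunday

August 26, 2120 → August 26, 2121: 365 days.
August 26, 2121 → August 26, 2122: 365 days.
August 26, 2122 → August 26, 2123: 365 days.
August 26, 2123 → August 26, 2124: 366 days (2124 is a leap year).
August 26, 2124 → August 26, 2125: 365 days.
August 26, 2125 → August 26, 2126: 365 days.
August 2126: 31 − 26 = 5 days remain.
Then September (30), October (31): 30 + 31 = 61 days.
November 1–3, 2126: 3 days.
Residual: 69 days.
Total: 2260 days.
2260 mod 7 = 6, so 6 days after Monday is Sunday.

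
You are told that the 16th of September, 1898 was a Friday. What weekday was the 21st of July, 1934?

Day-of-year of September 16, 1898: 259.
Day-of-year of July 21, 1934: 202.
1898 has 365 days, so 365 − 259 = 106 days remain in 1898.
Full years 1899–1933: 27 common + 8 leap = 27×365 + 8×366 = 12783 days.
Total: 106 + 12783 + 202 = 13091 days.
13091 mod 7 = 1, so 1 day after Friday is Saturday.

Saturday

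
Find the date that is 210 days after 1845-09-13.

1846-04-11

Count 210 days after September 13, 1845:
September 1845: 30 − 13 = 17 days remain.
Then October (31), November (30), December (31), January (31), February 1846 (28), March (31): 31 + 30 + 31 + 31 + 28 + 31 = 182 days.
April 1–11, 1846: 11 days.
Total: 17 + 182 + 11 = 210 days.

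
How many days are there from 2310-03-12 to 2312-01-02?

March 12, 2310 → March 12, 2311: 365 days.
March 2311: 31 − 12 = 19 days remain.
Then 9 full months totalling 275 days.
January 1–2, 2312: 2 days.
Residual: 296 days.
Total: 661 days.

661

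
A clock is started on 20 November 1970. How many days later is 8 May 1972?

November 20, 1970 → November 20, 1971: 365 days.
November 1971: 30 − 20 = 10 days remain.
Then December (31), January (31), February 1972 (29), March (31), April (30): 31 + 31 + 29 + 31 + 30 = 152 days.
May 1–8, 1972: 8 days.
Residual: 170 days.
Total: 535 days.

535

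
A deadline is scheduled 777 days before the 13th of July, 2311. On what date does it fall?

the 27th of May, 2309

Count 777 days before July 13, 2311:
May 2309: 31 − 27 = 4 days remain.
Then 25 full months totalling 760 days.
July 1–13, 2311: 13 days.
Total: 4 + 760 + 13 = 777 days.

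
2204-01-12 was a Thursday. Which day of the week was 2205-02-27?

Wednesday

January 2204: 31 − 12 = 19 days remain.
Then 12 full months totalling 366 days.
February 1–27, 2205: 27 days (2205 is not a leap year).
Total: 19 + 366 + 27 = 412 days.
412 mod 7 = 6, so 6 days after Thursday is Wednesday.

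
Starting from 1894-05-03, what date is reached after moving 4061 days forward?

1905-06-16

Count 4061 days after May 3, 1894:
Day-of-year of May 3, 1894: 123.
Day-of-year of June 16, 1905: 167.
1894 has 365 days, so 365 − 123 = 242 days remain in 1894.
Full years 1895–1904: 8 common + 2 leap = 8×365 + 2×366 = 3652 days.
Total: 242 + 3652 + 167 = 4061 days.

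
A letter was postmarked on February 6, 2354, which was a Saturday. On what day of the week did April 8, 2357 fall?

Monday

February 6, 2354 → February 6, 2355: 365 days.
February 6, 2355 → February 6, 2356: 365 days.
February 6, 2356 → February 6, 2357: 366 days (2356 is a leap year).
February 2357: 28 − 6 = 22 days remain (2357 is not a leap year, so February has 28 days).
Then March (31): 31 days.
April 1–8, 2357: 8 days.
Residual: 61 days.
Total: 1157 days.
1157 mod 7 = 2, so 2 days after Saturday is Monday.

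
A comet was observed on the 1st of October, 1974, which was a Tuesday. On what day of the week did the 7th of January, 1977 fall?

Day-of-year of October 1, 1974: 274.
Day-of-year of January 7, 1977: 7.
1974 has 365 days, so 365 − 274 = 91 days remain in 1974.
Full years: 1975: 365; 1976: 366. Sum = 731.
Total: 91 + 731 + 7 = 829 days.
829 mod 7 = 3, so 3 days after Tuesday is Friday.

Friday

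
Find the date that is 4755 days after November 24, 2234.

December 1, 2247

Count 4755 days after November 24, 2234:
From November 24, 2234 to November 24, 2247: 13 years, of which 3 contain a Feb 29 — 10×365 + 3×366 = 4748 days.
November 2247: 30 − 24 = 6 days remain.
December 1, 2247: 1 day.
Residual: 7 days.
Total: 4755 days.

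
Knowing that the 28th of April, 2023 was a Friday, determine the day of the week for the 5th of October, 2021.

Count forward from the earlier date (October 5, 2021) to the later (April 28, 2023):
Day-of-year of October 5, 2021: 278.
Day-of-year of April 28, 2023: 118.
2021 has 365 days, so 365 − 278 = 87 days remain in 2021.
Full years: 2022: 365. Sum = 365.
Total: 87 + 365 + 118 = 570 days.
570 mod 7 = 3, so 3 days before Friday is Tuesday.

Tuesday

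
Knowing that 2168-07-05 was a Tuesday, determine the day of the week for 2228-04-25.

From July 5, 2168 to July 5, 2227: 59 years, of which 13 contain a Feb 29 — 46×365 + 13×366 = 21548 days.
(2200 is not a leap year (divisible by 100 but not 400).)
July 2227: 31 − 5 = 26 days remain.
Then August (31), September (30), October (31), November (30), December (31), January (31), February 2228 (29), March (31): 31 + 30 + 31 + 30 + 31 + 31 + 29 + 31 = 244 days.
April 1–25, 2228: 25 days.
Residual: 295 days.
Total: 21843 days.
21843 mod 7 = 3, so 3 days after Tuesday is Friday.

Friday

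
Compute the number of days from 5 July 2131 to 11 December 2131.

July 2131: 31 − 5 = 26 days remain.
Then August (31), September (30), October (31), November (30): 31 + 30 + 31 + 30 = 122 days.
December 1–11, 2131: 11 days.
Total: 26 + 122 + 11 = 159 days.

159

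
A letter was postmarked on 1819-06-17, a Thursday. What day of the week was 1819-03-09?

Count forward from the earlier date (March 9, 1819) to the later (June 17, 1819):
March 1819: 31 − 9 = 22 days remain.
Then April (30), May (31): 30 + 31 = 61 days.
June 1–17, 1819: 17 days.
Total: 22 + 61 + 17 = 100 days.
100 mod 7 = 2, so 2 days before Thursday is Tuesday.

Tuesday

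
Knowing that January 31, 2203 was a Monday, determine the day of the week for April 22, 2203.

Friday

January 2203: 31 − 31 = 0 days remain.
Then February 2203 (28), March (31): 28 + 31 = 59 days.
April 1–22, 2203: 22 days.
Total: 0 + 59 + 22 = 81 days.
81 mod 7 = 4, so 4 days after Monday is Friday.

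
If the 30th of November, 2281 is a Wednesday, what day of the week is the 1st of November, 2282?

Wednesday

Day-of-year of November 30, 2281: 334.
Day-of-year of November 1, 2282: 305.
2281 has 365 days, so 365 − 334 = 31 days remain in 2281.
Total: 31 + 305 = 336 days.
336 is a multiple of 7, so the 1st of November, 2282 falls on the same weekday: Wednesday.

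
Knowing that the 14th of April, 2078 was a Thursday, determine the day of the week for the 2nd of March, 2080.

April 2078: 30 − 14 = 16 days remain.
Then 22 full months totalling 670 days.
March 1–2, 2080: 2 days.
Total: 16 + 670 + 2 = 688 days.
688 mod 7 = 2, so 2 days after Thursday is Saturday.

Saturday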